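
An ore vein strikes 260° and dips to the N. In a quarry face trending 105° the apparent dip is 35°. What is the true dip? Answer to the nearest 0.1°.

58.9°

β = acute angle between strike 260° and section 105° = 25°.
tan δ = tan α / sin β = tan 35° / sin 25° = 0.7002 / 0.4226 = 1.6568
true dip = arctan 1.6568 = 58.89°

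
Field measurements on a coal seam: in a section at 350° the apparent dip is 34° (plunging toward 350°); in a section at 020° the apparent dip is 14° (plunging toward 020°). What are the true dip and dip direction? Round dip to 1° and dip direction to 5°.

true dip 44°, dip direction 305°

Represent each trace as a vector plunging at its apparent dip toward its trend (east-north-up frame): v₁ = (-0.144, 0.816, -0.559), v₂ = (0.332, 0.912, -0.242).
n = v₁ × v₂ = (-0.312, 0.220, 0.402) (taken with n_z > 0).
Dip δ = arctan(|n_h|/n_z) = arctan(0.382/0.402) = 43.5°.
Dip direction = atan2(-0.312, 0.220) = 305° (azimuth of n's horizontal projection).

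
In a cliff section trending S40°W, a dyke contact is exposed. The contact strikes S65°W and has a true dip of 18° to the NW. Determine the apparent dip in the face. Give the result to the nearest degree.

8°

The strike is S65°W and the section trends S40°W; the acute angle between them is β = 25°.
tan α = tan 18° × sin 25° = 0.3249 × 0.4226 = 0.1373
α = arctan(0.1373) = 7.82°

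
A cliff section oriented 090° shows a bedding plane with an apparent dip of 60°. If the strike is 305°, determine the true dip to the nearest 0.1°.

The section is 35° from the strike.
tan(true dip) = tan 60° / sin 35° = 3.0197
true dip = arctan 3.0197 = 71.68°

71.7°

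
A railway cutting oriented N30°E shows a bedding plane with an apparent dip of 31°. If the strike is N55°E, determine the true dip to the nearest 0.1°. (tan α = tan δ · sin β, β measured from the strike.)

The section is 25° from the strike.
tan(true dip) = tan 31° / sin 25° = 1.4218
true dip = arctan 1.4218 = 54.88°

54.9°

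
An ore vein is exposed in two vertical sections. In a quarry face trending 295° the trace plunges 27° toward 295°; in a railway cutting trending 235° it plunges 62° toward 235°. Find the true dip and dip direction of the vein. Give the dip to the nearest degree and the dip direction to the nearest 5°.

Each apparent-dip line lies in the plane. As unit vectors (x east, y north, z up), v₁ plunges 27°→295° and v₂ plunges 62°→235°.
n = v₁ × v₂ = (-0.455, -0.538, 0.362) (taken with n_z > 0).
Dip δ = arctan(|n_h|/n_z) = arctan(0.705/0.362) = 62.8°.
Dip direction = azimuth of (n_x, n_y) = atan2(-0.455, -0.538) = 220°.

true dip 63°, dip direction 220°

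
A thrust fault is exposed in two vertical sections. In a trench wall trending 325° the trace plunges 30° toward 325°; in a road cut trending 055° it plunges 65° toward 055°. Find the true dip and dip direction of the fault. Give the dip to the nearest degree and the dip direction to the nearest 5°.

Each apparent-dip line lies in the plane. As unit vectors (x east, y north, z up), v₁ plunges 30°→325° and v₂ plunges 65°→055°.
n = v₁ × v₂ = (0.522, 0.623, 0.366) (taken with n_z > 0).
True dip = arccos(n_z / |n|) = arccos(0.4106) = 65.8°.
The horizontal component of n points toward azimuth atan2(n_x, n_y) = 40°, the dip direction.

true dip 66°, dip direction 040°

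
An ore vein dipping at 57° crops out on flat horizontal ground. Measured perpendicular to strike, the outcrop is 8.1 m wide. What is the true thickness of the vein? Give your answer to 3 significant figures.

6.79 m

True thickness t = w · sin(dip) = 8.1 × sin 57°
t = 8.1 × 0.8387 = 6.793 m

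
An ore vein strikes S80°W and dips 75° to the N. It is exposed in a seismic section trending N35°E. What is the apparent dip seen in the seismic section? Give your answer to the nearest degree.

Angle between strike (S80°W) and section (N35°E): β = 45°.
tan α = tan 75° × sin 45° = 3.7321 × 0.7071 = 2.6390
apparent dip = arctan 2.6390 = 69.25°

69°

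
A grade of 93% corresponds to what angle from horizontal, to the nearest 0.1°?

tan θ = 93/100 = 0.9300
θ = arctan(0.9300) = 42.92°

42.9°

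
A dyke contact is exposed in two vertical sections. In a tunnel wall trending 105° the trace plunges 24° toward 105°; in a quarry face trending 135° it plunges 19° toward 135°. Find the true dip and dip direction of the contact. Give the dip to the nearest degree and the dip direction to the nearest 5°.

true dip 24°, dip direction 095°

Each apparent-dip line lies in the plane. As unit vectors (x east, y north, z up), v₁ plunges 24°→105° and v₂ plunges 19°→135°.
Cross product v₁ × v₂ gives the pole to the plane: n ∝ (0.195, -0.015, 0.432).
True dip = arccos(n_z / |n|) = arccos(0.9110) = 24.4°.
Dip direction = azimuth of (n_x, n_y) = atan2(0.195, -0.015) = 95°.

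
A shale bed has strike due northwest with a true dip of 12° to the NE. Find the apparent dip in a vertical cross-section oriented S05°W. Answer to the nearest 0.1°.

9.2°

The section lies 50° from the strike.
tan α = tan 12° × sin 50° = 0.2126 × 0.7660 = 0.1628
α = arctan(0.1628) = 9.25°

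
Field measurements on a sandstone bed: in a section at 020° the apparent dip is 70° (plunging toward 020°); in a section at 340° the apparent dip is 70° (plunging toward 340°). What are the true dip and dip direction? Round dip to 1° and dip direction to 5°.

true dip 71°, dip direction 000°

Represent each trace as a vector plunging at its apparent dip toward its trend (east-north-up frame): v₁ = (0.117, 0.321, -0.940), v₂ = (-0.117, 0.321, -0.940).
The plane normal is n = v₁ × v₂ ∝ (0.000, 0.220, 0.075).
True dip = arccos(n_z / |n|) = arccos(0.3236) = 71.1°.
Dip direction = atan2(0.000, 0.220) = 0° (azimuth of n's horizontal projection).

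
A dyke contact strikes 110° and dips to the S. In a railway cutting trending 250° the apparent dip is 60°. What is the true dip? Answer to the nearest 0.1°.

69.6°

The section is 40° from the strike.
tan δ = tan α / sin β = tan 60° / sin 40° = 1.7321 / 0.6428 = 2.6946
δ = arctan(2.6946) = 69.64°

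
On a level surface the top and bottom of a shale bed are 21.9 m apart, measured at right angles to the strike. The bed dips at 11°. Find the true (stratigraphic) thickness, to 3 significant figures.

4.18 m

True thickness t = w · sin(dip) = 21.9 × sin 11°
t = 21.9 × 0.1908 = 4.179 m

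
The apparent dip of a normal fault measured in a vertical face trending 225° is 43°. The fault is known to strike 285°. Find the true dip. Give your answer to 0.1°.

47.1°

The section is 60° from the strike.
tan δ = tan α / sin β = tan 43° / sin 60° = 0.9325 / 0.8660 = 1.0768
δ = arctan(1.0768) = 47.12°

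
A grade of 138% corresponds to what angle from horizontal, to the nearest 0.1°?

54.1°

tan θ = 138/100 = 1.3800
θ = arctan(1.3800) = 54.07°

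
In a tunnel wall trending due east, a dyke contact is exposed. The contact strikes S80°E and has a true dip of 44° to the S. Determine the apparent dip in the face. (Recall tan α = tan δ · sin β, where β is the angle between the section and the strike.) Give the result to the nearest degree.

10°

The strike is S80°E and the section trends due east; the acute angle between them is β = 10°.
tan(apparent dip) = tan 44° · sin 10° = 0.1677
α = arctan(0.1677) = 9.52°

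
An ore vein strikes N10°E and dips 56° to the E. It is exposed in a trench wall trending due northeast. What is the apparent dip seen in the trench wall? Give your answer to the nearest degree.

40°

The section lies 35° from the strike.
tan(apparent dip) = tan 56° · sin 35° = 0.8504
α = arctan(0.8504) = 40.38°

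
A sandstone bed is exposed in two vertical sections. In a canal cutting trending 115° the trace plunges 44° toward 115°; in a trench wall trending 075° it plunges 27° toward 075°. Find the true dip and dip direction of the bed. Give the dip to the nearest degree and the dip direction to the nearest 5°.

Represent each trace as a vector plunging at its apparent dip toward its trend (east-north-up frame): v₁ = (0.652, -0.304, -0.695), v₂ = (0.861, 0.231, -0.454).
Cross product v₁ × v₂ gives the pole to the plane: n ∝ (0.298, -0.302, 0.412).
True dip = arccos(n_z / |n|) = arccos(0.6966) = 45.8°.
Dip direction = atan2(0.298, -0.302) = 135° (azimuth of n's horizontal projection).

true dip 46°, dip direction 135°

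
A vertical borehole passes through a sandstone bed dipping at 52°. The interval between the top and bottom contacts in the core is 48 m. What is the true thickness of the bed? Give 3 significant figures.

29.6 m

True thickness t = h · cos(dip) = 48 × cos 52°
t = 48 × 0.6157 = 29.552 m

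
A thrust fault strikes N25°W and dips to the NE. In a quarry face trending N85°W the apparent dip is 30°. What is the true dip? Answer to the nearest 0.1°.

The section is 60° from the strike.
tan δ = tan α / sin β = tan 30° / sin 60° = 0.5774 / 0.8660 = 0.6667
δ = arctan(0.6667) = 33.69°

33.7°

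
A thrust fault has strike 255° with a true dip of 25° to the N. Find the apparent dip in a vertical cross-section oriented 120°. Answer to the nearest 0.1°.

The section lies 45° from the strike.
tan α = tan 25° × sin 45° = 0.4663 × 0.7071 = 0.3297
apparent dip = arctan 0.3297 = 18.25°

18.2°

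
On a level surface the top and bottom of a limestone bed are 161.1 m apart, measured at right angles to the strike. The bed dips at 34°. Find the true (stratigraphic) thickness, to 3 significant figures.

True thickness t = w · sin(dip) = 161.1 × sin 34°
t = 161.1 × 0.5592 = 90.086 m

90.1 m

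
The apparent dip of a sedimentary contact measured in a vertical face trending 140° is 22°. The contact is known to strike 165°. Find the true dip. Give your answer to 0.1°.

43.7°

β = acute angle between strike 165° and section 140° = 25°.
tan δ = tan α / sin β = tan 22° / sin 25° = 0.4040 / 0.4226 = 0.9560
δ = arctan(0.9560) = 43.71°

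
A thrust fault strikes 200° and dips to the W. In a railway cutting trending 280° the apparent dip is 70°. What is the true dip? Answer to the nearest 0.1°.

The section is 80° from the strike.
tan δ = tan α / sin β = tan 70° / sin 80° = 2.7475 / 0.9848 = 2.7899
true dip = arctan 2.7899 = 70.28°

70.3°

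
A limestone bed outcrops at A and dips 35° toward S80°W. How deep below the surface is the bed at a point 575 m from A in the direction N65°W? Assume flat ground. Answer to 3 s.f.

The hole lies 35° from the dip direction, so the down-dip offset is 575 × cos 35° = 471.01 m.
Depth = down-dip offset × tan(dip) = 471.01 × tan 35° = 471.01 × 0.7002
Depth = 329.81 m

330 m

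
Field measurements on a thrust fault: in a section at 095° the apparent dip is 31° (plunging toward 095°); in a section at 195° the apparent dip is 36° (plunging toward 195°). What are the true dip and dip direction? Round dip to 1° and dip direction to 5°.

true dip 46°, dip direction 150°

Represent each trace as a vector plunging at its apparent dip toward its trend (east-north-up frame): v₁ = (0.854, -0.075, -0.515), v₂ = (-0.209, -0.781, -0.588).
Cross product v₁ × v₂ gives the pole to the plane: n ∝ (0.359, -0.610, 0.683).
tan δ = √(n_x²+n_y²)/n_z = 0.707/0.683, so δ = 46.0°.
Dip direction = atan2(0.359, -0.610) = 150° (azimuth of n's horizontal projection).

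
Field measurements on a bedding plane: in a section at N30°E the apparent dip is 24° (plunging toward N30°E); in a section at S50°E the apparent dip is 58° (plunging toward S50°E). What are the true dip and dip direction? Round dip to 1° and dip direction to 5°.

true dip 60°, dip direction 105°

The two traces are lines in the plane: v₁ = (sin 30°·cos 24°, cos 30°·cos 24°, −sin 24°), v₂ = (sin 130°·cos 58°, cos 130°·cos 58°, −sin 58°).
n = v₁ × v₂ = (0.809, -0.222, 0.477) (taken with n_z > 0).
tan δ = √(n_x²+n_y²)/n_z = 0.839/0.477, so δ = 60.4°.
Dip direction = azimuth of (n_x, n_y) = atan2(0.809, -0.222) = 105°.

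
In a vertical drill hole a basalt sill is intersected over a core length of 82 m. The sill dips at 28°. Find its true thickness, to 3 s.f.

True thickness t = h · cos(dip) = 82 × cos 28°
t = 82 × 0.8829 = 72.402 m

72.4 m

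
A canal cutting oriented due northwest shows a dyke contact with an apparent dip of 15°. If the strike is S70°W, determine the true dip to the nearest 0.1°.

The section is 65° from the strike.
tan(true dip) = tan 15° / sin 65° = 0.2956
δ = arctan(0.2956) = 16.47°

16.5°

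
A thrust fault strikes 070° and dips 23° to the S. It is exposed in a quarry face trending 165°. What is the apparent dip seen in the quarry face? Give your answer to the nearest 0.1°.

22.9°

The strike is 070° and the section trends 165°; the acute angle between them is β = 85°.
tan α = tan 23° × sin 85° = 0.4245 × 0.9962 = 0.4229
apparent dip = arctan 0.4229 = 22.92°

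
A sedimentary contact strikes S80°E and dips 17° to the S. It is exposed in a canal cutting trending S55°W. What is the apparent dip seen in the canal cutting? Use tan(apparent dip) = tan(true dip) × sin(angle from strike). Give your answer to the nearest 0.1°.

The strike is S80°E and the section trends S55°W; the acute angle between them is β = 45°.
tan(apparent dip) = tan 17° · sin 45° = 0.2162
α = arctan(0.2162) = 12.20°

12.2°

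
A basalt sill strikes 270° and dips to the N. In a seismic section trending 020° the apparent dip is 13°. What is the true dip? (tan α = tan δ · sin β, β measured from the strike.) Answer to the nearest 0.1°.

13.8°

The section is 70° from the strike.
tan(true dip) = tan 13° / sin 70° = 0.2457
δ = arctan(0.2457) = 13.80°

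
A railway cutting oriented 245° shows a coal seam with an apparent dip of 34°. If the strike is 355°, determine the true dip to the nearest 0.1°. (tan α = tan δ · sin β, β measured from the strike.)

β = acute angle between strike 355° and section 245° = 70°.
tan(true dip) = tan 34° / sin 70° = 0.7178
true dip = arctan 0.7178 = 35.67°

35.7°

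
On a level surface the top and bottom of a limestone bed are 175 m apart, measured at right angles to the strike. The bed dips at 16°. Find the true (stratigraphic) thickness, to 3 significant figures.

48.2 m

True thickness t = w · sin(dip) = 175 × sin 16°
t = 175 × 0.2756 = 48.237 m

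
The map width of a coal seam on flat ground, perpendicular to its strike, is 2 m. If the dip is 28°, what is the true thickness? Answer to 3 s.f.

True thickness t = w · sin(dip) = 2 × sin 28°
t = 2 × 0.4695 = 0.939 m

0.939 m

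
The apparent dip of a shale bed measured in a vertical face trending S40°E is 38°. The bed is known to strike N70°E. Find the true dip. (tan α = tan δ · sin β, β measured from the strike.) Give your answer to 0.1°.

39.7°

The section is 70° from the strike.
tan(true dip) = tan 38° / sin 70° = 0.8314
δ = arctan(0.8314) = 39.74°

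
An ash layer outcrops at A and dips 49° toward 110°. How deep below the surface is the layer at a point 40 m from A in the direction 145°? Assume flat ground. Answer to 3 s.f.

The hole lies 35° from the dip direction, so the down-dip offset is 40 × cos 35° = 32.77 m.
Depth = down-dip offset × tan(dip) = 32.77 × tan 49° = 32.77 × 1.1504
Depth = 37.69 m

37.7 m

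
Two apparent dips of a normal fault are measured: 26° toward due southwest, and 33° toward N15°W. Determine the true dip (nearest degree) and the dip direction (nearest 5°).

Represent each trace as a vector plunging at its apparent dip toward its trend (east-north-up frame): v₁ = (-0.636, -0.636, -0.438), v₂ = (-0.217, 0.810, -0.545).
The plane normal is n = v₁ × v₂ ∝ (-0.701, 0.251, 0.653).
Dip δ = arctan(|n_h|/n_z) = arctan(0.745/0.653) = 48.8°.
The horizontal component of n points toward azimuth atan2(n_x, n_y) = 290°, the dip direction.

true dip 49°, dip direction 290°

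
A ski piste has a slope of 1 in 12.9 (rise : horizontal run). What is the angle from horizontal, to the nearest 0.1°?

4.4°

tan θ = 1/12.9 = 0.0775
θ = arctan(0.0775) = 4.43°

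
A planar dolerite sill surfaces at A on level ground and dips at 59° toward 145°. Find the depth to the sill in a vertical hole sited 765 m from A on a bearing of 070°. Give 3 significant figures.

330 m

The hole lies 75° from the dip direction, so the down-dip offset is 765 × cos 75° = 198.00 m.
Depth = down-dip offset × tan(dip) = 198.00 × tan 59° = 198.00 × 1.6643
Depth = 329.52 m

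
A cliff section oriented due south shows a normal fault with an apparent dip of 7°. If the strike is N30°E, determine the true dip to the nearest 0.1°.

β = acute angle between strike N30°E and section due south = 30°.
tan δ = tan α / sin β = tan 7° / sin 30° = 0.1228 / 0.5000 = 0.2456
δ = arctan(0.2456) = 13.80°

13.8°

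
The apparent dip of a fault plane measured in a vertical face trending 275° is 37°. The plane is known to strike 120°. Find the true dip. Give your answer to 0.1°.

60.7°

The section is 25° from the strike.
tan δ = tan α / sin β = tan 37° / sin 25° = 0.7536 / 0.4226 = 1.7831
true dip = arctan 1.7831 = 60.71°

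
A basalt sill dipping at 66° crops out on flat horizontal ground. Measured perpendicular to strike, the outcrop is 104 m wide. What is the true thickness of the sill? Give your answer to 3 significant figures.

95.0 m

True thickness t = w · sin(dip) = 104 × sin 66°
t = 104 × 0.9135 = 95.009 m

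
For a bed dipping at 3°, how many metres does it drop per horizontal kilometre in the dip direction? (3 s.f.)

drop per km = 1000 × tan 3° = 1000 × 0.0524

52.4 m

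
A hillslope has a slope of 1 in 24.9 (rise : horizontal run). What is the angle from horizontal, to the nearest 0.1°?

2.3°

tan θ = 1/24.9 = 0.0402
θ = arctan(0.0402) = 2.30°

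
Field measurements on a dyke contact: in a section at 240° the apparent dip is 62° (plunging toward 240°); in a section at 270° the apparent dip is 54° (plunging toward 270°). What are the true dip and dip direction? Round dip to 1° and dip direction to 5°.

true dip 63°, dip direction 225°

Each apparent-dip line lies in the plane. As unit vectors (x east, y north, z up), v₁ plunges 62°→240° and v₂ plunges 54°→270°.
Cross product v₁ × v₂ gives the pole to the plane: n ∝ (-0.190, -0.190, 0.138).
Dip δ = arctan(|n_h|/n_z) = arctan(0.269/0.138) = 62.8°.
Dip direction = azimuth of (n_x, n_y) = atan2(-0.190, -0.190) = 225°.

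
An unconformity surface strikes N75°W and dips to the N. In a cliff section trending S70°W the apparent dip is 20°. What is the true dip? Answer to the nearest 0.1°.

The section is 35° from the strike.
tan δ = tan α / sin β = tan 20° / sin 35° = 0.3640 / 0.5736 = 0.6346
true dip = arctan 0.6346 = 32.40°

32.4°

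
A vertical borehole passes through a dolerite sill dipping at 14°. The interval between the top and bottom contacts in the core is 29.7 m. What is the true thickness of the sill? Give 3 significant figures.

True thickness t = h · cos(dip) = 29.7 × cos 14°
t = 29.7 × 0.9703 = 28.818 m

28.8 m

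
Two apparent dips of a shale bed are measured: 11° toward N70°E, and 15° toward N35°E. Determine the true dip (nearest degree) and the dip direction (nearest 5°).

true dip 15°, dip direction 025°

Each apparent-dip line lies in the plane. As unit vectors (x east, y north, z up), v₁ plunges 11°→N70°E and v₂ plunges 15°→N35°E.
The plane normal is n = v₁ × v₂ ∝ (0.064, 0.133, 0.544).
True dip = arccos(n_z / |n|) = arccos(0.9651) = 15.2°.
The horizontal component of n points toward azimuth atan2(n_x, n_y) = 26°, the dip direction.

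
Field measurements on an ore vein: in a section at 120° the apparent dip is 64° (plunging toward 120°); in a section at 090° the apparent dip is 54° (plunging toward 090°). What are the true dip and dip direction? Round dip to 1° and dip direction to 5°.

true dip 66°, dip direction 140°

The two traces are lines in the plane: v₁ = (sin 120°·cos 64°, cos 120°·cos 64°, −sin 64°), v₂ = (sin 90°·cos 54°, cos 90°·cos 54°, −sin 54°).
n = v₁ × v₂ = (0.177, -0.221, 0.129) (taken with n_z > 0).
True dip = arccos(n_z / |n|) = arccos(0.4138) = 65.6°.
The horizontal component of n points toward azimuth atan2(n_x, n_y) = 141°, the dip direction.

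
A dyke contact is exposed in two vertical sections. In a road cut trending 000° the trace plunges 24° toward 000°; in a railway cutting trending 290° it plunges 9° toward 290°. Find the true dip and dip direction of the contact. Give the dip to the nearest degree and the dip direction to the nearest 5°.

Each apparent-dip line lies in the plane. As unit vectors (x east, y north, z up), v₁ plunges 24°→000° and v₂ plunges 9°→290°.
The plane normal is n = v₁ × v₂ ∝ (-0.006, 0.378, 0.848).
Dip δ = arctan(|n_h|/n_z) = arctan(0.378/0.848) = 24.0°.
Dip direction = azimuth of (n_x, n_y) = atan2(-0.006, 0.378) = 359°.

true dip 24°, dip direction 000°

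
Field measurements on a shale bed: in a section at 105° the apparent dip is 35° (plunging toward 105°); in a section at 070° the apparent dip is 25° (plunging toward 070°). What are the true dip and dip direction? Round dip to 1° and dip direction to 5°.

Represent each trace as a vector plunging at its apparent dip toward its trend (east-north-up frame): v₁ = (0.791, -0.212, -0.574), v₂ = (0.852, 0.310, -0.423).
Cross product v₁ × v₂ gives the pole to the plane: n ∝ (0.267, -0.154, 0.426).
Dip δ = arctan(|n_h|/n_z) = arctan(0.309/0.426) = 35.9°.
Dip direction = atan2(0.267, -0.154) = 120° (azimuth of n's horizontal projection).

true dip 36°, dip direction 120°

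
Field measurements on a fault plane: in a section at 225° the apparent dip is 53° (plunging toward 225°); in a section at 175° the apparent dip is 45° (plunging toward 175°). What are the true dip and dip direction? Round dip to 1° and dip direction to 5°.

The two traces are lines in the plane: v₁ = (sin 225°·cos 53°, cos 225°·cos 53°, −sin 53°), v₂ = (sin 175°·cos 45°, cos 175°·cos 45°, −sin 45°).
Cross product v₁ × v₂ gives the pole to the plane: n ∝ (-0.262, -0.350, 0.326).
Dip δ = arctan(|n_h|/n_z) = arctan(0.437/0.326) = 53.3°.
Dip direction = azimuth of (n_x, n_y) = atan2(-0.262, -0.350) = 217°.

true dip 53°, dip direction 215°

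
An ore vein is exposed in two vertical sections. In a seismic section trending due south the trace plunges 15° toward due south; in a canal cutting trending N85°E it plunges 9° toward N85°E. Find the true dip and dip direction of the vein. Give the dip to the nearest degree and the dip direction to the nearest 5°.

Each apparent-dip line lies in the plane. As unit vectors (x east, y north, z up), v₁ plunges 15°→due south and v₂ plunges 9°→N85°E.
n = v₁ × v₂ = (0.173, -0.255, 0.950) (taken with n_z > 0).
True dip = arccos(n_z / |n|) = arccos(0.9513) = 18.0°.
Dip direction = azimuth of (n_x, n_y) = atan2(0.173, -0.255) = 146°.

true dip 18°, dip direction 145°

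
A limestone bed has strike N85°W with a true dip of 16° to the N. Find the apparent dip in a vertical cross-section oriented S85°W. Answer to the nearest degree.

The section lies 10° from the strike.
tan α = tan 16° × sin 10° = 0.2867 × 0.1736 = 0.0498
apparent dip = arctan 0.0498 = 2.85°

3°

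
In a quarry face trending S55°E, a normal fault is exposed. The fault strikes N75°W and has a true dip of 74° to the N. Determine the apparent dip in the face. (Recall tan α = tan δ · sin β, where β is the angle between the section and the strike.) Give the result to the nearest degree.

50°

The section lies 20° from the strike.
tan α = tan 74° × sin 20° = 3.4874 × 0.3420 = 1.1928
apparent dip = arctan 1.1928 = 50.02°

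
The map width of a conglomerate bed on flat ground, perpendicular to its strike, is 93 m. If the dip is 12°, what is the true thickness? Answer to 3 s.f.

19.3 m

True thickness t = w · sin(dip) = 93 × sin 12°
t = 93 × 0.2079 = 19.336 m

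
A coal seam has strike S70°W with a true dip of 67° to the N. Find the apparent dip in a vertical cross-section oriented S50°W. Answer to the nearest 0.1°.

38.9°

Angle between strike (S70°W) and section (S50°W): β = 20°.
tan(apparent dip) = tan 67° · sin 20° = 0.8057
α = arctan(0.8057) = 38.86°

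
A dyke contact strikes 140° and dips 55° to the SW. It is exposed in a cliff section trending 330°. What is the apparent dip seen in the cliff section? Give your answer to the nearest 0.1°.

Angle between strike (140°) and section (330°): β = 10°.
tan(apparent dip) = tan 55° · sin 10° = 0.2480
apparent dip = arctan 0.2480 = 13.93°

13.9°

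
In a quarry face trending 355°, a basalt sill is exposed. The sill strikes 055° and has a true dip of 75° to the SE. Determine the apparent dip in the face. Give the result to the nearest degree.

73°

The strike is 055° and the section trends 355°; the acute angle between them is β = 60°.
tan(apparent dip) = tan 75° · sin 60° = 3.2321
apparent dip = arctan 3.2321 = 72.81°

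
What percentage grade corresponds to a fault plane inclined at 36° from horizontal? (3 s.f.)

72.7%

grade % = 100 × tan 36° = 100 × 0.7265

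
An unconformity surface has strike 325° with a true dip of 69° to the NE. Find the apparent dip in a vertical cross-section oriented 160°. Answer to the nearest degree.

The section lies 15° from the strike.
tan α = tan 69° × sin 15° = 2.6051 × 0.2588 = 0.6742
α = arctan(0.6742) = 33.99°

34°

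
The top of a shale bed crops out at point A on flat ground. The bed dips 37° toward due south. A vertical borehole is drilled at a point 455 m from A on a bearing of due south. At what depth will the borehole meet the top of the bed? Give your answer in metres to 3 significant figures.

343 m

The hole is directly down-dip from the outcrop, so the down-dip offset is 455 m.
Depth = down-dip offset × tan(dip) = 455.00 × tan 37° = 455.00 × 0.7536
Depth = 342.87 m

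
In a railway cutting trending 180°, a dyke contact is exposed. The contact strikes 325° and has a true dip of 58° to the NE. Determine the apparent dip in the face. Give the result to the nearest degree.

43°

Angle between strike (325°) and section (180°): β = 35°.
tan(apparent dip) = tan 58° · sin 35° = 0.9179
apparent dip = arctan 0.9179 = 42.55°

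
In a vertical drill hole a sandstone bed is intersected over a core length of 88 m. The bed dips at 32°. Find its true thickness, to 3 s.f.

74.6 m

True thickness t = h · cos(dip) = 88 × cos 32°
t = 88 × 0.8480 = 74.628 m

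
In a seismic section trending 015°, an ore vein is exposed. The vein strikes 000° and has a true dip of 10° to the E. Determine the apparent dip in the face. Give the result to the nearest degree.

The section lies 15° from the strike.
tan α = tan 10° × sin 15° = 0.1763 × 0.2588 = 0.0456
apparent dip = arctan 0.0456 = 2.61°

3°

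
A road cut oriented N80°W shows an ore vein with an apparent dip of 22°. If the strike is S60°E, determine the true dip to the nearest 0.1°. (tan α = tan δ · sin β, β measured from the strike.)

49.8°

The section is 20° from the strike.
tan δ = tan α / sin β = tan 22° / sin 20° = 0.4040 / 0.3420 = 1.1813
δ = arctan(1.1813) = 49.75°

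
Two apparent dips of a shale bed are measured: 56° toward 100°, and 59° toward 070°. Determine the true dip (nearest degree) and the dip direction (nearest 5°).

Each apparent-dip line lies in the plane. As unit vectors (x east, y north, z up), v₁ plunges 56°→100° and v₂ plunges 59°→070°.
n = v₁ × v₂ = (0.229, 0.071, 0.144) (taken with n_z > 0).
Dip δ = arctan(|n_h|/n_z) = arctan(0.240/0.144) = 59.0°.
Dip direction = azimuth of (n_x, n_y) = atan2(0.229, 0.071) = 73°.

true dip 59°, dip direction 075°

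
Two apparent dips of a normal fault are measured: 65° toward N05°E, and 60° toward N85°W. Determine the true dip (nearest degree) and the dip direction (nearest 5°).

Represent each trace as a vector plunging at its apparent dip toward its trend (east-north-up frame): v₁ = (0.037, 0.421, -0.906), v₂ = (-0.498, 0.044, -0.866).
The plane normal is n = v₁ × v₂ ∝ (-0.325, 0.483, 0.211).
True dip = arccos(n_z / |n|) = arccos(0.3410) = 70.1°.
The horizontal component of n points toward azimuth atan2(n_x, n_y) = 326°, the dip direction.

true dip 70°, dip direction 325°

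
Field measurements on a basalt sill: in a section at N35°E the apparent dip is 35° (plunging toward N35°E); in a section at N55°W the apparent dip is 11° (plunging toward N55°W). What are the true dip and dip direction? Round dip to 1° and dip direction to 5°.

true dip 36°, dip direction 020°

The two traces are lines in the plane: v₁ = (sin 35°·cos 35°, cos 35°·cos 35°, −sin 35°), v₂ = (sin 305°·cos 11°, cos 305°·cos 11°, −sin 11°).
n = v₁ × v₂ = (0.195, 0.551, 0.804) (taken with n_z > 0).
Dip δ = arctan(|n_h|/n_z) = arctan(0.584/0.804) = 36.0°.
The horizontal component of n points toward azimuth atan2(n_x, n_y) = 19°, the dip direction.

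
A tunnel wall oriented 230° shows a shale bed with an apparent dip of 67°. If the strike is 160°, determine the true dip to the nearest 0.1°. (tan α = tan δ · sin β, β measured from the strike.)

68.3°

The section is 70° from the strike.
tan δ = tan α / sin β = tan 67° / sin 70° = 2.3559 / 0.9397 = 2.5070
δ = arctan(2.5070) = 68.25°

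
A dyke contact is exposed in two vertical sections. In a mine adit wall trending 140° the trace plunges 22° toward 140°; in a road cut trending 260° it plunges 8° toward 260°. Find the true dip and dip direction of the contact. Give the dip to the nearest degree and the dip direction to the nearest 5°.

The two traces are lines in the plane: v₁ = (sin 140°·cos 22°, cos 140°·cos 22°, −sin 22°), v₂ = (sin 260°·cos 8°, cos 260°·cos 8°, −sin 8°).
The plane normal is n = v₁ × v₂ ∝ (-0.034, -0.448, 0.795).
Dip δ = arctan(|n_h|/n_z) = arctan(0.450/0.795) = 29.5°.
The horizontal component of n points toward azimuth atan2(n_x, n_y) = 184°, the dip direction.

true dip 29°, dip direction 185°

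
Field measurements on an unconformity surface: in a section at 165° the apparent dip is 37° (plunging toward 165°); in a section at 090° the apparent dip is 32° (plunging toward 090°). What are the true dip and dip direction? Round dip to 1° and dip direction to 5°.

Each apparent-dip line lies in the plane. As unit vectors (x east, y north, z up), v₁ plunges 37°→165° and v₂ plunges 32°→090°.
Cross product v₁ × v₂ gives the pole to the plane: n ∝ (0.409, -0.401, 0.654).
tan δ = √(n_x²+n_y²)/n_z = 0.573/0.654, so δ = 41.2°.
The horizontal component of n points toward azimuth atan2(n_x, n_y) = 134°, the dip direction.

true dip 41°, dip direction 135°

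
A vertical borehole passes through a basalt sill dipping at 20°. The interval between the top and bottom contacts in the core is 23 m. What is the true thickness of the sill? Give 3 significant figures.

21.6 m

True thickness t = h · cos(dip) = 23 × cos 20°
t = 23 × 0.9397 = 21.613 m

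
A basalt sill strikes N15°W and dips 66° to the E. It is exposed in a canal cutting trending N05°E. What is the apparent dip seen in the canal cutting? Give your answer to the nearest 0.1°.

37.5°

The section lies 20° from the strike.
tan(apparent dip) = tan 66° · sin 20° = 0.7682
α = arctan(0.7682) = 37.53°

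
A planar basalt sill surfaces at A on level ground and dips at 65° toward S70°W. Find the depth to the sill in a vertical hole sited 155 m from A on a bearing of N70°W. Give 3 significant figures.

The hole lies 40° from the dip direction, so the down-dip offset is 155 × cos 40° = 118.74 m.
Depth = down-dip offset × tan(dip) = 118.74 × tan 65° = 118.74 × 2.1445
Depth = 254.63 m

255 m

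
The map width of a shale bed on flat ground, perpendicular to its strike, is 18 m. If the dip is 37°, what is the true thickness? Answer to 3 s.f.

True thickness t = w · sin(dip) = 18 × sin 37°
t = 18 × 0.6018 = 10.833 m

10.8 m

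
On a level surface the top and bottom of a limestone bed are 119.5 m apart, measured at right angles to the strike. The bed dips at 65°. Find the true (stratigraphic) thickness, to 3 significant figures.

108 m

True thickness t = w · sin(dip) = 119.5 × sin 65°
t = 119.5 × 0.9063 = 108.304 m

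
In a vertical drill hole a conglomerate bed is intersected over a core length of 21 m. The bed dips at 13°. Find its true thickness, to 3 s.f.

20.5 m

True thickness t = h · cos(dip) = 21 × cos 13°
t = 21 × 0.9744 = 20.462 m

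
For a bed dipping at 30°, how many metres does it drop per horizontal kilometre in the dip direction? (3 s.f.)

drop per km = 1000 × tan 30° = 1000 × 0.5774

577 m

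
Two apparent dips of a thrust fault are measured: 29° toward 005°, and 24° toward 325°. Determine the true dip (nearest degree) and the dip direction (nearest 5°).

Represent each trace as a vector plunging at its apparent dip toward its trend (east-north-up frame): v₁ = (0.076, 0.871, -0.485), v₂ = (-0.524, 0.748, -0.407).
The plane normal is n = v₁ × v₂ ∝ (0.008, 0.285, 0.514).
tan δ = √(n_x²+n_y²)/n_z = 0.285/0.514, so δ = 29.0°.
Dip direction = atan2(0.008, 0.285) = 2° (azimuth of n's horizontal projection).

true dip 29°, dip direction 000°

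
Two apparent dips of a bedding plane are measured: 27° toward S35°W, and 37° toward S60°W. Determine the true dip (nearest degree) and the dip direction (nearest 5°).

true dip 41°, dip direction 270°

Each apparent-dip line lies in the plane. As unit vectors (x east, y north, z up), v₁ plunges 27°→S35°W and v₂ plunges 37°→S60°W.
The plane normal is n = v₁ × v₂ ∝ (-0.258, -0.006, 0.301).
Dip δ = arctan(|n_h|/n_z) = arctan(0.258/0.301) = 40.6°.
Dip direction = azimuth of (n_x, n_y) = atan2(-0.258, -0.006) = 269°.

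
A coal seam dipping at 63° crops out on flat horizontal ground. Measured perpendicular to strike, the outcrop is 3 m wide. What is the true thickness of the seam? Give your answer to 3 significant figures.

2.67 m

True thickness t = w · sin(dip) = 3 × sin 63°
t = 3 × 0.8910 = 2.673 m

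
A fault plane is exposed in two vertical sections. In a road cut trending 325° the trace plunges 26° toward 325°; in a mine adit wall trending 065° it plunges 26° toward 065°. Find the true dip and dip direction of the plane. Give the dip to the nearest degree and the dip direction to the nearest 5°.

true dip 37°, dip direction 015°

Each apparent-dip line lies in the plane. As unit vectors (x east, y north, z up), v₁ plunges 26°→325° and v₂ plunges 26°→065°.
n = v₁ × v₂ = (0.156, 0.583, 0.796) (taken with n_z > 0).
Dip δ = arctan(|n_h|/n_z) = arctan(0.604/0.796) = 37.2°.
The horizontal component of n points toward azimuth atan2(n_x, n_y) = 15°, the dip direction.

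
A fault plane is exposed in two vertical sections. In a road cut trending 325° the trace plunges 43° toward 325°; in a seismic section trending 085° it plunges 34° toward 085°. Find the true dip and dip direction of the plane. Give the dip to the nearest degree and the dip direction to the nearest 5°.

true dip 58°, dip direction 020°

Represent each trace as a vector plunging at its apparent dip toward its trend (east-north-up frame): v₁ = (-0.419, 0.599, -0.682), v₂ = (0.826, 0.072, -0.559).
The plane normal is n = v₁ × v₂ ∝ (0.286, 0.798, 0.525).
True dip = arccos(n_z / |n|) = arccos(0.5267) = 58.2°.
The horizontal component of n points toward azimuth atan2(n_x, n_y) = 20°, the dip direction.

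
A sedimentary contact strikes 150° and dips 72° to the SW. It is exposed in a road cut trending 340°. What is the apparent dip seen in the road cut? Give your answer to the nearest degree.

Angle between strike (150°) and section (340°): β = 10°.
tan(apparent dip) = tan 72° · sin 10° = 0.5344
apparent dip = arctan 0.5344 = 28.12°

28°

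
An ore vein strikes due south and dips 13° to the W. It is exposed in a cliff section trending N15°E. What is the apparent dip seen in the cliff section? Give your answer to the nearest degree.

3°

The section lies 15° from the strike.
tan(apparent dip) = tan 13° · sin 15° = 0.0598
apparent dip = arctan 0.0598 = 3.42°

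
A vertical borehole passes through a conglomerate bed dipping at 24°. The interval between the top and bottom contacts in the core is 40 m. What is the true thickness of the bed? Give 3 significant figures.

True thickness t = h · cos(dip) = 40 × cos 24°
t = 40 × 0.9135 = 36.542 m

36.5 m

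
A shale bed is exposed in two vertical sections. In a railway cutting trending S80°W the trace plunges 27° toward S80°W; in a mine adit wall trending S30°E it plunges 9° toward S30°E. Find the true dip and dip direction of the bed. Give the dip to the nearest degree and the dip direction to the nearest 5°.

Each apparent-dip line lies in the plane. As unit vectors (x east, y north, z up), v₁ plunges 27°→S80°W and v₂ plunges 9°→S30°E.
The plane normal is n = v₁ × v₂ ∝ (-0.364, -0.361, 0.827).
tan δ = √(n_x²+n_y²)/n_z = 0.513/0.827, so δ = 31.8°.
The horizontal component of n points toward azimuth atan2(n_x, n_y) = 225°, the dip direction.

true dip 32°, dip direction 225°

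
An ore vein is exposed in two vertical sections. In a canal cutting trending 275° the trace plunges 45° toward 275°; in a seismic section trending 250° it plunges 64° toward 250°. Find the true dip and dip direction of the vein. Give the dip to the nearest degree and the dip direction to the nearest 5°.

Each apparent-dip line lies in the plane. As unit vectors (x east, y north, z up), v₁ plunges 45°→275° and v₂ plunges 64°→250°.
The plane normal is n = v₁ × v₂ ∝ (-0.161, -0.342, 0.131).
True dip = arccos(n_z / |n|) = arccos(0.3274) = 70.9°.
Dip direction = azimuth of (n_x, n_y) = atan2(-0.161, -0.342) = 205°.

true dip 71°, dip direction 205°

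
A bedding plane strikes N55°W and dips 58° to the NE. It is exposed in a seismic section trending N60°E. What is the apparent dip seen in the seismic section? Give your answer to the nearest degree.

The section lies 65° from the strike.
tan α = tan 58° × sin 65° = 1.6003 × 0.9063 = 1.4504
apparent dip = arctan 1.4504 = 55.42°

55°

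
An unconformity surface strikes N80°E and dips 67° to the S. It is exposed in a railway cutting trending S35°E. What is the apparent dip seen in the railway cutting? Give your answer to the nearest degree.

Angle between strike (N80°E) and section (S35°E): β = 65°.
tan α = tan 67° × sin 65° = 2.3559 × 0.9063 = 2.1351
apparent dip = arctan 2.1351 = 64.90°

65°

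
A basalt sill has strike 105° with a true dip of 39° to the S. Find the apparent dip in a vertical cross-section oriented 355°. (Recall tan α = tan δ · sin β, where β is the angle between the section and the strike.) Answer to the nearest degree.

The strike is 105° and the section trends 355°; the acute angle between them is β = 70°.
tan(apparent dip) = tan 39° · sin 70° = 0.7609
apparent dip = arctan 0.7609 = 37.27°

37°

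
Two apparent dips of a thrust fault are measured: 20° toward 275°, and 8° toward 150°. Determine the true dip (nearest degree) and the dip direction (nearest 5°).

The two traces are lines in the plane: v₁ = (sin 275°·cos 20°, cos 275°·cos 20°, −sin 20°), v₂ = (sin 150°·cos 8°, cos 150°·cos 8°, −sin 8°).
n = v₁ × v₂ = (-0.305, -0.300, 0.762) (taken with n_z > 0).
True dip = arccos(n_z / |n|) = arccos(0.8723) = 29.3°.
Dip direction = atan2(-0.305, -0.300) = 225° (azimuth of n's horizontal projection).

true dip 29°, dip direction 225°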